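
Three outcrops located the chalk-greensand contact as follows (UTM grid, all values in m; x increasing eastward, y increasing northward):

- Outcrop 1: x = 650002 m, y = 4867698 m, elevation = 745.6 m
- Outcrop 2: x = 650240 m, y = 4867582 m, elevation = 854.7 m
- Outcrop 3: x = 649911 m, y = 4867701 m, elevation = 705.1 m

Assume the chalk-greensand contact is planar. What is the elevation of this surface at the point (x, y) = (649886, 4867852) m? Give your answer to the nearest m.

Two edge vectors: Outcrop 1→Outcrop 2 = (238, -116, 109.1), Outcrop 1→Outcrop 3 = (-91, 3, -40.5).
Normal n = (Outcrop 1→Outcrop 2) × (Outcrop 1→Outcrop 3) = (4370.7, -289.1, -9842).
So ∂z/∂x = −n_x/n_z = 0.44408657 and ∂z/∂y = −n_y/n_z = −0.02937411.
Intercept c from Outcrop 1: 745.6 − 288657.16 + 142984.30 = −144927.26.
At (649886, 4867852): z = 288605.6 − 142988.8 − 144927.26 = 689.6 m.

690 m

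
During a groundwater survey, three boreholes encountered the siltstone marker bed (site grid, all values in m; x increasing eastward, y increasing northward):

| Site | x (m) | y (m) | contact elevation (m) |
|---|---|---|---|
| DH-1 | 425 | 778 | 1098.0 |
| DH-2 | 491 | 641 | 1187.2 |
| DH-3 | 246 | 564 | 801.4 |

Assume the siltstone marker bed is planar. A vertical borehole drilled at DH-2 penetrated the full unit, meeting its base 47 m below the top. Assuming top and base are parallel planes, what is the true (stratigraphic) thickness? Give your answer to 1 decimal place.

25.5 m

Let the plane be z = a·x + b·y + c.
DH-2−DH-1: 66a − 137b = 89.2;  DH-3−DH-1: −179a − 214b = −296.6.
Solving gives a = 1.54535, b = 0.09338.
|∇z| = √(a²+b²) = 1.54816, so dip δ = arctan(1.54816) = 57.14°.
True thickness = vertical thickness × cos δ = 47 × cos 57.14° = 25.5 m.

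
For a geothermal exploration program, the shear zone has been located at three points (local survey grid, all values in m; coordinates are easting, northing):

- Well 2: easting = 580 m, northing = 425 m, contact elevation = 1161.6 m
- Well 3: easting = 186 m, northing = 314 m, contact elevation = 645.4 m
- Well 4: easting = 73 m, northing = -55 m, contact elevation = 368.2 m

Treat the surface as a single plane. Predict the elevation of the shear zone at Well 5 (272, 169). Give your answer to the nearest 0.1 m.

693.2 m

Let the plane be z = a·easting + b·northing + c.
Well 3−Well 2: −394a − 111b = −516.2;  Well 4−Well 2: −507a − 480b = −793.4.
Solving gives a = 1.20224, b = 0.38306.
Then c = 1161.6 − a·580 − b·425 = 301.50.
At (272, 169): z = 327.0 + 64.7 + 301.50 = 693.2 m.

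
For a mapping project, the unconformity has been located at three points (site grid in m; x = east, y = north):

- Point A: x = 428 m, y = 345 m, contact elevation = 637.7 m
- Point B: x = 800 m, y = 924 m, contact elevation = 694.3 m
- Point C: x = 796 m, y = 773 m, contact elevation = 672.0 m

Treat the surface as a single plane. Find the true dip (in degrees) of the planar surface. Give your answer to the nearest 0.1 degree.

Let the plane be z = a·x + b·y + c.
Point B−Point A: 372a + 579b = 56.6;  Point C−Point A: 368a + 428b = 34.3.
Solving gives a = −0.08105, b = 0.14983.
Gradient magnitude |∇z| = √(a² + b²) = √(0.00657 + 0.02245) = 0.17035.
True dip = arctan(0.17035) = 9.7°, dipping toward SSE (azimuth ≈ 152°).

9.7°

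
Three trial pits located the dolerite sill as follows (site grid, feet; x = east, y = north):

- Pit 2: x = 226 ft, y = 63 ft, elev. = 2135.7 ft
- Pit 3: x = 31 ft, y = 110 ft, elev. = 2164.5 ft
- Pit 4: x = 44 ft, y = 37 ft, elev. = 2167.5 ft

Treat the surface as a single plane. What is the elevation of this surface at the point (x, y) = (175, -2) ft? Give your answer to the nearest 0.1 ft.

2148.7 ft

Let the plane be z = a·x + b·y + c.
Pit 3−Pit 2: −195a + 47b = 28.8;  Pit 4−Pit 2: −182a − 26b = 31.8.
Solving gives a = −0.16467, b = −0.07042.
Then c = 2135.7 − a·226 − b·63 = 2177.35.
At (175, -2): z = −28.8 + 0.1 + 2177.35 = 2148.7 ft.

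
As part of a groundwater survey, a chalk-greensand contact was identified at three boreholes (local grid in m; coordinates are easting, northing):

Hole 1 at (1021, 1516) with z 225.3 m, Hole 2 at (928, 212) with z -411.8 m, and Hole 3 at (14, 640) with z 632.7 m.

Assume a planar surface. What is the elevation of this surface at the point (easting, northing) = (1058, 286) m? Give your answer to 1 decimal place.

Let the plane be z = a·easting + b·northing + c.
Hole 2−Hole 1: −93a − 1304b = −637.1;  Hole 3−Hole 1: −1007a − 876b = 407.4.
Solving gives a = −0.884456, b = 0.551652.
Then c = 225.3 − a·1021 − b·1516 = 292.03.
At (1058, 286): z = −935.8 + 157.8 + 292.03 = -486.0 m.

-486.0 m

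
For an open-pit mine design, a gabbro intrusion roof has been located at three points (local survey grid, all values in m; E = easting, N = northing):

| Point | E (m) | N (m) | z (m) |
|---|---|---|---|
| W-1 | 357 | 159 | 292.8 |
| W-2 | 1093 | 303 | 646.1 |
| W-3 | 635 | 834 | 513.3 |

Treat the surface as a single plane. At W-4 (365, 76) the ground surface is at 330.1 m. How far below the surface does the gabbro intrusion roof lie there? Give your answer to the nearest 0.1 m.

45.3 m

Two edge vectors: W-1→W-2 = (736, 144, 353.3), W-1→W-3 = (278, 675, 220.5).
Normal n = (W-1→W-2) × (W-1→W-3) = (-206725.5, -64070.6, 456768).
So ∂z/∂E = −n_x/n_z = 0.452583 and ∂z/∂N = −n_y/n_z = 0.140269.
Intercept c from W-1: 292.8 − 161.57 − 22.30 = 108.92.
At (365, 76): z_contact = 165.19 + 10.66 + 108.92 = 284.78 m.
Depth below ground = 330.1 − 284.78 = 45.3 m.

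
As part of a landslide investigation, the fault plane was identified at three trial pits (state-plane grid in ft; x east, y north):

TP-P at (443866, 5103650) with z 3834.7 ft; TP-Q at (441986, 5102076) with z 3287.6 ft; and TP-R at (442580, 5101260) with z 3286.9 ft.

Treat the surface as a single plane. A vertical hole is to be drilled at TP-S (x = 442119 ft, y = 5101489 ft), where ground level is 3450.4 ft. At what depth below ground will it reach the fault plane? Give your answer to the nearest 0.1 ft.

216.4 ft

Let the plane be z = a·x + b·y + c.
TP-Q−TP-P: −1880a − 1574b = −547.1;  TP-R−TP-P: −1286a − 2390b = −547.8.
Solving gives a = 0.180366669, b = 0.132154169.
Then c = 3834.7 − a·443866 − b·5103650 = −750692.56.
At (442119, 5101489): z_contact = 79743.53 + 674183.04 − 750692.56 = 3234.01 ft.
Depth below ground = 3450.4 − 3234.01 = 216.4 ft.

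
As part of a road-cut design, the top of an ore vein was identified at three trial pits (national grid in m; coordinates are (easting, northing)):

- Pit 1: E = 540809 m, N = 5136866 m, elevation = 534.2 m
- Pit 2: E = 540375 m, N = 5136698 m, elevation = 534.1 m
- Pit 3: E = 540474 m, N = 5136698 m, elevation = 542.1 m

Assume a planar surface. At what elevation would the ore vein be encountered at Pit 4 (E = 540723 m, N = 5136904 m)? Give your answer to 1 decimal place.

519.3 m

Two edge vectors: Pit 1→Pit 2 = (-434, -168, -0.1), Pit 1→Pit 3 = (-335, -168, 7.9).
Normal n = (Pit 1→Pit 2) × (Pit 1→Pit 3) = (-1344, 3462.1, 16632).
So ∂z/∂E = −n_x/n_z = 0.080808081 and ∂z/∂N = −n_y/n_z = −0.208158971.
Intercept c from Pit 1: 534.2 − 43701.74 + 1069284.74 = 1026117.20.
At (540723, 5136904): z = 43694.8 − 1069292.6 + 1026117.20 = 519.3 m.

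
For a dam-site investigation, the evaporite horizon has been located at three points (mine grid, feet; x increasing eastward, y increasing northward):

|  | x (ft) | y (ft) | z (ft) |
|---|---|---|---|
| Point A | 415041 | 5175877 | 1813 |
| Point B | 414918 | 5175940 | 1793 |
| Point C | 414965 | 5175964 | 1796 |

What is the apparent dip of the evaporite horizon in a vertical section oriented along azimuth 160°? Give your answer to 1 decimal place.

Two edge vectors: Point A→Point B = (-123, 63, -20), Point A→Point C = (-76, 87, -17).
Normal n = (Point A→Point B) × (Point A→Point C) = (669, -571, -5913).
So ∂z/∂x = −n_x/n_z = 0.11314 and ∂z/∂y = −n_y/n_z = −0.09657.
Unit vector along 160° is (sin 160°, cos 160°) = (0.3420, -0.9397).
Slope in that direction = a·(0.3420) + b·(-0.9397) = 0.12944.
Apparent dip = arctan|0.12944| = 7.4° (true dip is 8.5°, so apparent ≤ true as expected).

7.4°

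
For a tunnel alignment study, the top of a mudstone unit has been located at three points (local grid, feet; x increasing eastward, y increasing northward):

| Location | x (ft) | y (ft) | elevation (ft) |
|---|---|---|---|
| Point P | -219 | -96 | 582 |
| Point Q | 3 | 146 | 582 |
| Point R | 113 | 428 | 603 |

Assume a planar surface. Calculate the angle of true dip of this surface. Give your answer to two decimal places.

10.85°

Let the plane be z = a·x + b·y + c.
Point Q−Point P: 222a + 242b = 0;  Point R−Point P: 332a + 524b = 21.
Solving gives a = −0.14123, b = 0.12956.
Gradient magnitude |∇z| = √(a² + b²) = √(0.01995 + 0.01679) = 0.19165.
True dip = arctan(0.19165) = 10.85°, dipping toward SE (azimuth ≈ 133°).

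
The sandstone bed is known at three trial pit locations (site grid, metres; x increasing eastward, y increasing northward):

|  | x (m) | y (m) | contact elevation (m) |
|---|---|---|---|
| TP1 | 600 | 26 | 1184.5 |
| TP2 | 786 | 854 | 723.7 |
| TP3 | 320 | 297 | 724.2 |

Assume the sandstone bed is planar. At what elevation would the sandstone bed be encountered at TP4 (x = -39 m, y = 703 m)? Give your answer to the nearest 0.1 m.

Two edge vectors: TP1→TP2 = (186, 828, -460.8), TP1→TP3 = (-280, 271, -460.3).
Normal n = (TP1→TP2) × (TP1→TP3) = (-256251.6, 214639.8, 282246).
So ∂z/∂x = −n_x/n_z = 0.90790 and ∂z/∂y = −n_y/n_z = −0.76047.
Intercept c from TP1: 1184.5 − 544.74 + 19.77 = 659.53.
At (-39, 703): z = −35.4 − 534.6 + 659.53 = 89.5 m.

89.5 m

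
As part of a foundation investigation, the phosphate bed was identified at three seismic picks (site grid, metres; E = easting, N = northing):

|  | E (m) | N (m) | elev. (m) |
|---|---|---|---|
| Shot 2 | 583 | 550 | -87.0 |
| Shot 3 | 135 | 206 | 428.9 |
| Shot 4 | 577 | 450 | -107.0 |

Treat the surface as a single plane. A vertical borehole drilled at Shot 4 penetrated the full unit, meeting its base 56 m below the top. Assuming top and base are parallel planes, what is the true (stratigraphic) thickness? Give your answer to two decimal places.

32.60 m

Two edge vectors: Shot 2→Shot 3 = (-448, -344, 515.9), Shot 2→Shot 4 = (-6, -100, -20).
Normal n = (Shot 2→Shot 3) × (Shot 2→Shot 4) = (58470, -12055.4, 42736).
So ∂z/∂E = −n_x/n_z = −1.36817 and ∂z/∂N = −n_y/n_z = 0.28209.
|∇z| = √(a²+b²) = 1.39695, so dip δ = arctan(1.39695) = 54.40°.
True thickness = vertical thickness × cos δ = 56 × cos 54.40° = 32.60 m.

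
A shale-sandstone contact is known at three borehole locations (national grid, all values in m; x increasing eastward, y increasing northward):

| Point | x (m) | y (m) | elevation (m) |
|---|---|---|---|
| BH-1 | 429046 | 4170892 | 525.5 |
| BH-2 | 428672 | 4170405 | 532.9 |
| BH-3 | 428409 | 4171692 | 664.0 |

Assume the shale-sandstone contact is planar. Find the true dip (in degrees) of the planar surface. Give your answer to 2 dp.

8.14°

Two edge vectors: BH-1→BH-2 = (-374, -487, 7.4), BH-1→BH-3 = (-637, 800, 138.5).
Normal n = (BH-1→BH-2) × (BH-1→BH-3) = (-73369.5, 47085.2, -609419).
So ∂z/∂x = −n_x/n_z = −0.12039 and ∂z/∂y = −n_y/n_z = 0.07726.
Gradient magnitude |∇z| = √(a² + b²) = √(0.01449 + 0.00597) = 0.14305.
True dip = arctan(0.14305) = 8.14°, dipping toward ESE (azimuth ≈ 123°).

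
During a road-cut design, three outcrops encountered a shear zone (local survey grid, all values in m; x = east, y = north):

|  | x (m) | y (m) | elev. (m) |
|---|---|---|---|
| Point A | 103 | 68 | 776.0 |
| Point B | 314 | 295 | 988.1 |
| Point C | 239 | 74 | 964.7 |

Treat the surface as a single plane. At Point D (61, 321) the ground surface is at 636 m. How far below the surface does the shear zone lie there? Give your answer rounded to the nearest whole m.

Let the plane be z = a·x + b·y + c.
Point B−Point A: 211a + 227b = 212.1;  Point C−Point A: 136a + 6b = 188.7.
Solving gives a = 1.40385, b = −0.37054.
Then c = 776 − a·103 − b·68 = 656.60.
At (61, 321): z_contact = 85.6 − 118.9 + 656.60 = 623.3 m.
Depth below ground = 636 − 623.3 = 13 m.

13 m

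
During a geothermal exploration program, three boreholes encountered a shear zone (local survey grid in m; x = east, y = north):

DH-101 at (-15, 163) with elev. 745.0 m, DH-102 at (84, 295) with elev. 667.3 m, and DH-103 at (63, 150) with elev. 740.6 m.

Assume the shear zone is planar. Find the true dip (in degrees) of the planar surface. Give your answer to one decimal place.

Let the plane be z = a·x + b·y + c.
DH-102−DH-101: 99a + 132b = −77.7;  DH-103−DH-101: 78a − 13b = −4.4.
Solving gives a = −0.13735, b = −0.48563.
Gradient magnitude |∇z| = √(a² + b²) = √(0.01886 + 0.23583) = 0.50467.
True dip = arctan(0.50467) = 26.8°, dipping toward NNE (azimuth ≈ 016°).

26.8°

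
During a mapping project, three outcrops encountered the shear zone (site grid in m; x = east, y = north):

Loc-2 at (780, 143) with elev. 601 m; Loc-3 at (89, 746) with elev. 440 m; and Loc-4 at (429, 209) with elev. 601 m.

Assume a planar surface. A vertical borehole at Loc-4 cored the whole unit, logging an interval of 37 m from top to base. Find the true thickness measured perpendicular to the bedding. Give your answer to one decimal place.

35.0 m

Let the plane be z = a·x + b·y + c.
Loc-3−Loc-2: −691a + 603b = −161;  Loc-4−Loc-2: −351a + 66b = 0.
Solving gives a = −0.06399, b = −0.34033.
|∇z| = √(a²+b²) = 0.34630, so dip δ = arctan(0.34630) = 19.10°.
True thickness = vertical thickness × cos δ = 37 × cos 19.10° = 35.0 m.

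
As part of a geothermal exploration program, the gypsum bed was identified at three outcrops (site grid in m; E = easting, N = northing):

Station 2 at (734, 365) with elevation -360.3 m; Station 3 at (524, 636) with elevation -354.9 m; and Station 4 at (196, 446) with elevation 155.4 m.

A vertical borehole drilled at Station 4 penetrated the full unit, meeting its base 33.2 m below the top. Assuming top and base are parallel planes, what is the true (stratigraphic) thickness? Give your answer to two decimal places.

19.70 m

Let the plane be z = a·E + b·N + c.
Station 3−Station 2: −210a + 271b = 5.4;  Station 4−Station 2: −538a + 81b = 515.7.
Solving gives a = −1.08176, b = −0.81834.
|∇z| = √(a²+b²) = 1.35642, so dip δ = arctan(1.35642) = 53.60°.
True thickness = vertical thickness × cos δ = 33.2 × cos 53.60° = 19.70 m.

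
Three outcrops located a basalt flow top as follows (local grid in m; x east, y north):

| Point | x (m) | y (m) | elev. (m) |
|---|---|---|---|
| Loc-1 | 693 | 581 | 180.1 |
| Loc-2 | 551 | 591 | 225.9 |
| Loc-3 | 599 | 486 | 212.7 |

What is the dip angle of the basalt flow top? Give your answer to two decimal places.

Let the plane be z = a·x + b·y + c.
Loc-2−Loc-1: −142a + 10b = 45.8;  Loc-3−Loc-1: −94a − 95b = 32.6.
Solving gives a = −0.32412, b = −0.02245.
Gradient magnitude |∇z| = √(a² + b²) = √(0.10505 + 0.00050) = 0.32489.
True dip = arctan(0.32489) = 18.00°, dipping toward E (azimuth ≈ 086°).

18.00°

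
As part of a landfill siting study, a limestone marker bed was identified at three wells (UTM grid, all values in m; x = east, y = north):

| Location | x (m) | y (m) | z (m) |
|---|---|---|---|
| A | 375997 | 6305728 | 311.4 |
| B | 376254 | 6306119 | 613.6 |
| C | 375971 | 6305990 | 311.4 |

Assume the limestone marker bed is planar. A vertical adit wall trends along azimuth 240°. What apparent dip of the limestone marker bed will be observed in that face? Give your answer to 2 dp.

Let the plane be z = a·x + b·y + c.
B−A: 257a + 391b = 302.2;  C−A: −26a + 262b = 0.
Solving gives a = 1.02163, b = 0.10138.
Unit vector along 240° is (sin 240°, cos 240°) = (-0.8660, -0.5000).
Slope in that direction = a·(-0.8660) + b·(-0.5000) = −0.93545.
Apparent dip = arctan|0.93545| = 43.09° (true dip is 45.8°, so apparent ≤ true as expected).

43.09°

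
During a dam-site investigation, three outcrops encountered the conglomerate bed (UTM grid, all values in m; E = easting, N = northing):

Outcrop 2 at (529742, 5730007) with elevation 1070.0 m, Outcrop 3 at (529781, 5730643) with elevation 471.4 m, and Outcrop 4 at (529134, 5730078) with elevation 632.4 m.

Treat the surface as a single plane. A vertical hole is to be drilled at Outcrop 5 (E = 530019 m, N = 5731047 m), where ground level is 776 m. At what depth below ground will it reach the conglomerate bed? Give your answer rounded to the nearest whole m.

556 m

Two edge vectors: Outcrop 2→Outcrop 3 = (39, 636, -598.6), Outcrop 2→Outcrop 4 = (-608, 71, -437.6).
Normal n = (Outcrop 2→Outcrop 3) × (Outcrop 2→Outcrop 4) = (-235813, 381015.2, 389457).
So ∂z/∂E = −n_x/n_z = 0.60549175 and ∂z/∂N = −n_y/n_z = −0.97832418.
Intercept c from Outcrop 2: 1070 − 320754.41 + 5605804.40 = 5286119.99.
At (530019, 5731047): z_contact = 320922.1 − 5606821.9 + 5286119.99 = 220.3 m.
Depth below ground = 776 − 220.3 = 556 m.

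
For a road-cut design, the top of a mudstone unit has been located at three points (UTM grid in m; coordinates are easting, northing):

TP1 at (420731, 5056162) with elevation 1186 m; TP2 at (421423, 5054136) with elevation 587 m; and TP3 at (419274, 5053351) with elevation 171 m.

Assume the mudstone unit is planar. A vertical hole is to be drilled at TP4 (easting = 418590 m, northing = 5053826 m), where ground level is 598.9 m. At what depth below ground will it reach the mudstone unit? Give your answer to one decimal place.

Two edge vectors: TP1→TP2 = (692, -2026, -599), TP1→TP3 = (-1457, -2811, -1015).
Normal n = (TP1→TP2) × (TP1→TP3) = (372601, 1575123, -4897094).
So ∂z/∂easting = −n_x/n_z = 0.076086144 and ∂z/∂northing = −n_y/n_z = 0.321644428.
Intercept c from TP1: 1186 − 32011.80 − 1626286.34 = −1657112.14.
At (418590, 5053826): z_contact = 31848.90 + 1625534.97 − 1657112.14 = 271.74 m.
Depth below ground = 598.9 − 271.74 = 327.2 m.

327.2 m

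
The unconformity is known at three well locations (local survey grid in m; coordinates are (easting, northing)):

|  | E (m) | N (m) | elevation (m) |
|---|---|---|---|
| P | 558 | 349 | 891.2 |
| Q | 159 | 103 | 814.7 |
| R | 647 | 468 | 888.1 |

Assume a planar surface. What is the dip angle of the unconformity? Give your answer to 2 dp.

Two edge vectors: P→Q = (-399, -246, -76.5), P→R = (89, 119, -3.1).
Normal n = (P→Q) × (P→R) = (9866.1, -8045.4, -25587).
So ∂z/∂E = −n_x/n_z = 0.38559 and ∂z/∂N = −n_y/n_z = −0.31443.
Gradient magnitude |∇z| = √(a² + b²) = √(0.14868 + 0.09887) = 0.49754.
True dip = arctan(0.49754) = 26.45°, dipping toward NW (azimuth ≈ 309°).

26.45°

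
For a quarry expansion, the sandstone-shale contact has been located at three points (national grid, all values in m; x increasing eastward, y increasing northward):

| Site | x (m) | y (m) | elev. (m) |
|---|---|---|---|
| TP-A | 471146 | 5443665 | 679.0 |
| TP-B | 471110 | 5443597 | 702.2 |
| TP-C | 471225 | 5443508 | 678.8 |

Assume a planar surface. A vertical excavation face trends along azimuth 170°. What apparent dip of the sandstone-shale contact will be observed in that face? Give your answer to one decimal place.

Let the plane be z = a·x + b·y + c.
TP-B−TP-A: −36a − 68b = 23.2;  TP-C−TP-A: 79a − 157b = −0.2.
Solving gives a = −0.33164, b = −0.16560.
Unit vector along 170° is (sin 170°, cos 170°) = (0.1736, -0.9848).
Slope in that direction = a·(0.1736) + b·(-0.9848) = 0.10550.
Apparent dip = arctan|0.10550| = 6.0° (true dip is 20.3°, so apparent ≤ true as expected).

6.0°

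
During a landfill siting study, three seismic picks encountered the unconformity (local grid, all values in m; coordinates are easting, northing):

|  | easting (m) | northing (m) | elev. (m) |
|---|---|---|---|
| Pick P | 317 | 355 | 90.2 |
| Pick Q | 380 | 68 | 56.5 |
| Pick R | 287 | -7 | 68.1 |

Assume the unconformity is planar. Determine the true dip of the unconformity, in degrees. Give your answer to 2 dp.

11.39°

Let the plane be z = a·easting + b·northing + c.
Pick Q−Pick P: 63a − 287b = −33.7;  Pick R−Pick P: −30a − 362b = −22.1.
Solving gives a = −0.18642, b = 0.07650.
Gradient magnitude |∇z| = √(a² + b²) = √(0.03475 + 0.00585) = 0.20151.
True dip = arctan(0.20151) = 11.39°, dipping toward ESE (azimuth ≈ 112°).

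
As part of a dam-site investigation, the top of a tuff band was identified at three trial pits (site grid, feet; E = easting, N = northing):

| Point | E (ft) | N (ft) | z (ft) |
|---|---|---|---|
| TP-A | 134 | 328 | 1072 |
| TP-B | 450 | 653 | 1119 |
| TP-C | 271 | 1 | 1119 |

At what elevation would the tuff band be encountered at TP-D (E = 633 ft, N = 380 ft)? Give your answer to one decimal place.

1172.5 ft

Two edge vectors: TP-A→TP-B = (316, 325, 47), TP-A→TP-C = (137, -327, 47).
Normal n = (TP-A→TP-B) × (TP-A→TP-C) = (30644, -8413, -147857).
So ∂z/∂E = −n_x/n_z = 0.20725 and ∂z/∂N = −n_y/n_z = −0.05690.
Intercept c from TP-A: 1072 − 27.77 + 18.66 = 1062.89.
At (633, 380): z = 131.2 − 21.6 + 1062.89 = 1172.5 ft.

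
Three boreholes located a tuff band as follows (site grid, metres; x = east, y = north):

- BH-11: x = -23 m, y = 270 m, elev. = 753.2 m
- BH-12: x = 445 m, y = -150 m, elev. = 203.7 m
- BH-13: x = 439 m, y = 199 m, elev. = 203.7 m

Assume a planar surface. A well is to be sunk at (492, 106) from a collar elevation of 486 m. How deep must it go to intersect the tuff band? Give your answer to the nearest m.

344 m

Let the plane be z = a·x + b·y + c.
BH-12−BH-11: 468a − 420b = −549.5;  BH-13−BH-11: 462a − 71b = −549.5.
Solving gives a = −1.19254, b = −0.02050.
Then c = 753.2 − a·-23 − b·270 = 731.31.
At (492, 106): z_contact = −586.7 − 2.2 + 731.31 = 142.4 m.
Depth below ground = 486 − 142.4 = 344 m.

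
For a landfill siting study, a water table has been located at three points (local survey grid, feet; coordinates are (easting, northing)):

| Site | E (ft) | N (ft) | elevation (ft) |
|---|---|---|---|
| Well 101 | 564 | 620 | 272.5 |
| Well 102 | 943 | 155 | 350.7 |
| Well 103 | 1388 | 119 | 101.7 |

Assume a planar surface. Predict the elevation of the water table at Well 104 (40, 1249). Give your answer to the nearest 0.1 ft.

173.7 ft

Two edge vectors: Well 101→Well 102 = (379, -465, 78.2), Well 101→Well 103 = (824, -501, -170.8).
Normal n = (Well 101→Well 102) × (Well 101→Well 103) = (118600.2, 129170, 193281).
So ∂z/∂E = −n_x/n_z = −0.613615 and ∂z/∂N = −n_y/n_z = −0.668302.
Intercept c from Well 101: 272.5 + 346.08 + 414.35 = 1032.93.
At (40, 1249): z = −24.5 − 834.7 + 1032.93 = 173.7 ft.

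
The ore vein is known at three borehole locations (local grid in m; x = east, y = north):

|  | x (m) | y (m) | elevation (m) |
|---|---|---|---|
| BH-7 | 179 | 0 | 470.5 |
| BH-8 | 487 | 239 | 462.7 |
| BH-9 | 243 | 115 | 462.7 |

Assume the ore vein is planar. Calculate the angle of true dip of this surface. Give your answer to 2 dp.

6.06°

Let the plane be z = a·x + b·y + c.
BH-8−BH-7: 308a + 239b = −7.8;  BH-9−BH-7: 64a + 115b = −7.8.
Solving gives a = 0.04806, b = −0.09457.
Gradient magnitude |∇z| = √(a² + b²) = √(0.00231 + 0.00894) = 0.10609.
True dip = arctan(0.10609) = 6.06°, dipping toward NNW (azimuth ≈ 333°).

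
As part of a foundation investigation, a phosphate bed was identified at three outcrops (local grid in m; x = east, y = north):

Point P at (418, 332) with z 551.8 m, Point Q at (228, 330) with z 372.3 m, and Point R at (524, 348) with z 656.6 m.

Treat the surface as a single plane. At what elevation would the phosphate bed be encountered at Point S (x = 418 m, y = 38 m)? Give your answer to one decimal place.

459.8 m

Two edge vectors: Point P→Point Q = (-190, -2, -179.5), Point P→Point R = (106, 16, 104.8).
Normal n = (Point P→Point Q) × (Point P→Point R) = (2662.4, 885, -2828).
So ∂z/∂x = −n_x/n_z = 0.94144 and ∂z/∂y = −n_y/n_z = 0.31294.
Intercept c from Point P: 551.8 − 393.52 − 103.90 = 54.38.
At (418, 38): z = 393.5 + 11.9 + 54.38 = 459.8 m.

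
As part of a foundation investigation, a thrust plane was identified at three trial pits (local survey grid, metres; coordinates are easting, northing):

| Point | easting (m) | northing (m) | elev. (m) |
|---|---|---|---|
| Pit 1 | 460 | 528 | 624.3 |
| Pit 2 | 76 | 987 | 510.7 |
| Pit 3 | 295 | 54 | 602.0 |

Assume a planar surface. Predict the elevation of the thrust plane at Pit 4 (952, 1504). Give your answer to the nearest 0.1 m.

708.1 m

Two edge vectors: Pit 1→Pit 2 = (-384, 459, -113.6), Pit 1→Pit 3 = (-165, -474, -22.3).
Normal n = (Pit 1→Pit 2) × (Pit 1→Pit 3) = (-64082.1, 10180.8, 257751).
So ∂z/∂easting = −n_x/n_z = 0.248620 and ∂z/∂northing = −n_y/n_z = −0.039499.
Intercept c from Pit 1: 624.3 − 114.37 + 20.86 = 530.79.
At (952, 1504): z = 236.7 − 59.4 + 530.79 = 708.1 m.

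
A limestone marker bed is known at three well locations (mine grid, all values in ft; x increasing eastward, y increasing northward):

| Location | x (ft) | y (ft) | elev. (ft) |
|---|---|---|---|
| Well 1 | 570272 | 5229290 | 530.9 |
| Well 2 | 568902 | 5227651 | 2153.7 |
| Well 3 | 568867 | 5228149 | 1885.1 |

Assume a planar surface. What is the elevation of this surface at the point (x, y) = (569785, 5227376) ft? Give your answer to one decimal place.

Let the plane be z = a·x + b·y + c.
Well 2−Well 1: −1370a − 1639b = 1622.8;  Well 3−Well 1: −1405a − 1141b = 1354.2.
Solving gives a = −0.497439919, b = −0.574318067.
Then c = 530.9 − a·570272 − b·5229290 = 3287482.68.
At (569785, 5227376): z = −283433.8 − 3002176.5 + 3287482.68 = 1872.4 ft.

1872.4 ft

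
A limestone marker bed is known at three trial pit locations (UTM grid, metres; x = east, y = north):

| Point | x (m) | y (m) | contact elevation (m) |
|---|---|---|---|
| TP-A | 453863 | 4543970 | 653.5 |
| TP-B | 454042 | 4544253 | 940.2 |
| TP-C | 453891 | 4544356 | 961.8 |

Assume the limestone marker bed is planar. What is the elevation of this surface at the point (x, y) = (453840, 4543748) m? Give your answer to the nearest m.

Two edge vectors: TP-A→TP-B = (179, 283, 286.7), TP-A→TP-C = (28, 386, 308.3).
Normal n = (TP-A→TP-B) × (TP-A→TP-C) = (-23417.3, -47158.1, 61170).
So ∂z/∂x = −n_x/n_z = 0.38282328 and ∂z/∂y = −n_y/n_z = 0.77093510.
Intercept c from TP-A: 653.5 − 173749.32 − 3503105.96 = −3676201.78.
At (453840, 4543748): z = 173740.5 + 3502934.8 − 3676201.78 = 473.5 m.

474 m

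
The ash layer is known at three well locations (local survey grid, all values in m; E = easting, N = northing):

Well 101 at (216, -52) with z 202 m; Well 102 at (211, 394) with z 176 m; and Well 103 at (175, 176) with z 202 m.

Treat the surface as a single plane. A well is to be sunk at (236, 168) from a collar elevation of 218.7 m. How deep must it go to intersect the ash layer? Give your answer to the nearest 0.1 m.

Let the plane be z = a·E + b·N + c.
Well 102−Well 101: −5a + 446b = −26;  Well 103−Well 101: −41a + 228b = 0.
Solving gives a = −0.34574, b = −0.06217.
Then c = 202 − a·216 − b·-52 = 273.45.
At (236, 168): z_contact = −81.59 − 10.44 + 273.45 = 181.41 m.
Depth below ground = 218.7 − 181.41 = 37.3 m.

37.3 m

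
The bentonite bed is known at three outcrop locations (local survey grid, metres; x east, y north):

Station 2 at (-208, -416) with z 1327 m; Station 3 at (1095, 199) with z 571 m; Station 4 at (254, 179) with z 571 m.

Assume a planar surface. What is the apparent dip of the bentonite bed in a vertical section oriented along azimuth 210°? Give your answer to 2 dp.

47.87°

Two edge vectors: Station 2→Station 3 = (1303, 615, -756), Station 2→Station 4 = (462, 595, -756).
Normal n = (Station 2→Station 3) × (Station 2→Station 4) = (-15120, 635796, 491155).
So ∂z/∂x = −n_x/n_z = 0.03078 and ∂z/∂y = −n_y/n_z = −1.29449.
Unit vector along 210° is (sin 210°, cos 210°) = (-0.5000, -0.8660).
Slope in that direction = a·(-0.5000) + b·(-0.8660) = 1.10567.
Apparent dip = arctan|1.10567| = 47.87° (true dip is 52.3°, so apparent ≤ true as expected).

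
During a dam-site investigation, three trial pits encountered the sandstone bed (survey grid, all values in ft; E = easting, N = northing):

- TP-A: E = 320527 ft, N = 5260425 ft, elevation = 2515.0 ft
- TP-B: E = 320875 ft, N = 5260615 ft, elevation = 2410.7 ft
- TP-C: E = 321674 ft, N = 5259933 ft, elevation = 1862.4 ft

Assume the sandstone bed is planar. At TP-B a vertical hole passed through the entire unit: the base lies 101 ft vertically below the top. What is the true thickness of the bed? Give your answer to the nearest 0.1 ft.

89.3 ft

Two edge vectors: TP-A→TP-B = (348, 190, -104.3), TP-A→TP-C = (1147, -492, -652.6).
Normal n = (TP-A→TP-B) × (TP-A→TP-C) = (-175309.6, 107472.7, -389146).
So ∂z/∂E = −n_x/n_z = −0.45050 and ∂z/∂N = −n_y/n_z = 0.27618.
|∇z| = √(a²+b²) = 0.52841, so dip δ = arctan(0.52841) = 27.85°.
True thickness = vertical thickness × cos δ = 101 × cos 27.85° = 89.3 ft.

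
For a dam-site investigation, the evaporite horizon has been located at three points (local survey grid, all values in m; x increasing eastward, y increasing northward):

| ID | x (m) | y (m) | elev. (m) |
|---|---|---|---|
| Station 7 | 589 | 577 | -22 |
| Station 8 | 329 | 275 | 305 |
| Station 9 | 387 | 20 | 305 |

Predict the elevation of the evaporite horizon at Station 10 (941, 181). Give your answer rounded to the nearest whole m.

-283 m

Let the plane be z = a·x + b·y + c.
Station 8−Station 7: −260a − 302b = 327;  Station 9−Station 7: −202a − 557b = 327.
Solving gives a = −0.99486, b = −0.22628.
Then c = -22 − a·589 − b·577 = 694.54.
At (941, 181): z = −936.2 − 41.0 + 694.54 = -282.6 m.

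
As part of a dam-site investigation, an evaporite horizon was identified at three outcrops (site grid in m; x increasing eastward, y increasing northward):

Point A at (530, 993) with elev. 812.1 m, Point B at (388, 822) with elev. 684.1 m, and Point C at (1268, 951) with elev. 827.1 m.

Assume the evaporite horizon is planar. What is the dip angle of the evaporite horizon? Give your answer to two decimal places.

Let the plane be z = a·x + b·y + c.
Point B−Point A: −142a − 171b = −128;  Point C−Point A: 738a − 42b = 15.
Solving gives a = 0.06009, b = 0.69864.
Gradient magnitude |∇z| = √(a² + b²) = √(0.00361 + 0.48810) = 0.70122.
True dip = arctan(0.70122) = 35.04°, dipping toward S (azimuth ≈ 185°).

35.04°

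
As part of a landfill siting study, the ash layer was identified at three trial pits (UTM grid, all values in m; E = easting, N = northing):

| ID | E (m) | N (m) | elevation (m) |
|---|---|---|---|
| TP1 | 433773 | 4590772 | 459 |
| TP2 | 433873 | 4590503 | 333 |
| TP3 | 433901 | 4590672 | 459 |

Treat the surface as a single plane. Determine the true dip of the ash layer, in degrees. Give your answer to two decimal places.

Let the plane be z = a·E + b·N + c.
TP2−TP1: 100a − 269b = −126;  TP3−TP1: 128a − 100b = 0.
Solving gives a = 0.51572, b = 0.66012.
Gradient magnitude |∇z| = √(a² + b²) = √(0.26596 + 0.43576) = 0.83769.
True dip = arctan(0.83769) = 39.95°, dipping toward SW (azimuth ≈ 218°).

39.95°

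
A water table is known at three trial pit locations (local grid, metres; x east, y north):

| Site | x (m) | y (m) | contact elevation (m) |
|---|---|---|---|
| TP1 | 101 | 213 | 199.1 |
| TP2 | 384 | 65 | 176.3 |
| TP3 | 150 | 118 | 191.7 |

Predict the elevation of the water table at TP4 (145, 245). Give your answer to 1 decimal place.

198.3 m

Two edge vectors: TP1→TP2 = (283, -148, -22.8), TP1→TP3 = (49, -95, -7.4).
Normal n = (TP1→TP2) × (TP1→TP3) = (-1070.8, 977, -19633).
So ∂z/∂x = −n_x/n_z = −0.05454 and ∂z/∂y = −n_y/n_z = 0.04976.
Intercept c from TP1: 199.1 + 5.51 − 10.60 = 194.01.
At (145, 245): z = −7.9 + 12.2 + 194.01 = 198.3 m.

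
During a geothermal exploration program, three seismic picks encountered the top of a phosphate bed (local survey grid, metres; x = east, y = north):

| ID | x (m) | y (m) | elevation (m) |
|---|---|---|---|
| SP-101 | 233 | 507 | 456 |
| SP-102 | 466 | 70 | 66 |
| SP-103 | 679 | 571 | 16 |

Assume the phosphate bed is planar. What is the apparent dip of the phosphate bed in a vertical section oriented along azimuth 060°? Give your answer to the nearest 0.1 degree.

Two edge vectors: SP-101→SP-102 = (233, -437, -390), SP-101→SP-103 = (446, 64, -440).
Normal n = (SP-101→SP-102) × (SP-101→SP-103) = (217240, -71420, 209814).
So ∂z/∂x = −n_x/n_z = −1.03539 and ∂z/∂y = −n_y/n_z = 0.34040.
Unit vector along 060° is (sin 60°, cos 60°) = (0.8660, 0.5000).
Slope in that direction = a·(0.8660) + b·(0.5000) = −0.72648.
Apparent dip = arctan|0.72648| = 36.0° (true dip is 47.5°, so apparent ≤ true as expected).

36.0°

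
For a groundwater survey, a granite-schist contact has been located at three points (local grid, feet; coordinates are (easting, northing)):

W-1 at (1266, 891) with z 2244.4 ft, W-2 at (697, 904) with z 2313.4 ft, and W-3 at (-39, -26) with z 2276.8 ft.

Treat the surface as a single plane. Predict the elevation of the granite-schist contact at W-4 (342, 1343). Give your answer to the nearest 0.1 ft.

Two edge vectors: W-1→W-2 = (-569, 13, 69), W-1→W-3 = (-1305, -917, 32.4).
Normal n = (W-1→W-2) × (W-1→W-3) = (63694.2, -71609.4, 538738).
So ∂z/∂E = −n_x/n_z = −0.118229 and ∂z/∂N = −n_y/n_z = 0.132921.
Intercept c from W-1: 2244.4 + 149.68 − 118.43 = 2275.65.
At (342, 1343): z = −40.4 + 178.5 + 2275.65 = 2413.7 ft.

2413.7 ft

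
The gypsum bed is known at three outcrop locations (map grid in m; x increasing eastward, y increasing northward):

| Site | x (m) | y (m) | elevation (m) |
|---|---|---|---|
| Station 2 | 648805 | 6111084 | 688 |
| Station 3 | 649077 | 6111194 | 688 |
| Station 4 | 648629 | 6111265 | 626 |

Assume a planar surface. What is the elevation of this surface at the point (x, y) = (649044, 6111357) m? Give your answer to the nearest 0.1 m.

644.6 m

Let the plane be z = a·x + b·y + c.
Station 3−Station 2: 272a + 110b = 0;  Station 4−Station 2: −176a + 181b = −62.
Solving gives a = 0.099428505, b = −0.245859575.
Then c = 688 − a·648805 − b·6111084 = 1438646.81.
At (649044, 6111357): z = 64533.5 − 1502535.6 + 1438646.81 = 644.6 m.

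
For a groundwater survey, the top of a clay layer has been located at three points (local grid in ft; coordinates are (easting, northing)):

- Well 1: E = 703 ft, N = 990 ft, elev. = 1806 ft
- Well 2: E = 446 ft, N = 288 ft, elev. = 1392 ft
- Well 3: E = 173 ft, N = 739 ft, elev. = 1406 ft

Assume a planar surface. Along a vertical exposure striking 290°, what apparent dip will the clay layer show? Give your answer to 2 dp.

Let the plane be z = a·E + b·N + c.
Well 2−Well 1: −257a − 702b = −414;  Well 3−Well 1: −530a − 251b = −400.
Solving gives a = 0.57514, b = 0.37919.
Unit vector along 290° is (sin 290°, cos 290°) = (-0.9397, 0.3420).
Slope in that direction = a·(-0.9397) + b·(0.3420) = −0.41077.
Apparent dip = arctan|0.41077| = 22.33° (true dip is 34.6°, so apparent ≤ true as expected).

22.33°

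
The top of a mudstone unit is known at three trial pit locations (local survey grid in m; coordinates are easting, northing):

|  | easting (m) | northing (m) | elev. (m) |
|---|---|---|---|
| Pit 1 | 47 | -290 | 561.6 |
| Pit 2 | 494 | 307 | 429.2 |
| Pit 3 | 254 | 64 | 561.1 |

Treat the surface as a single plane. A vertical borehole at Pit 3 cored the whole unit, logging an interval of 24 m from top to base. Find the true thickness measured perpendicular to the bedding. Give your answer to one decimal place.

13.0 m

Two edge vectors: Pit 1→Pit 2 = (447, 597, -132.4), Pit 1→Pit 3 = (207, 354, -0.5).
Normal n = (Pit 1→Pit 2) × (Pit 1→Pit 3) = (46571.1, -27183.3, 34659).
So ∂z/∂easting = −n_x/n_z = −1.34369 and ∂z/∂northing = −n_y/n_z = 0.78431.
|∇z| = √(a²+b²) = 1.55584, so dip δ = arctan(1.55584) = 57.27°.
True thickness = vertical thickness × cos δ = 24 × cos 57.27° = 13.0 m.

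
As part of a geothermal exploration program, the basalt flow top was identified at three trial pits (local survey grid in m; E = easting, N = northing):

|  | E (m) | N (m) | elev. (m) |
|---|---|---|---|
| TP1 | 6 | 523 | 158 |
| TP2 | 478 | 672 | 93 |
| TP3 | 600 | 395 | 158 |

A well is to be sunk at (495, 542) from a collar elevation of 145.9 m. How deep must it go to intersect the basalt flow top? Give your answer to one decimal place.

Let the plane be z = a·E + b·N + c.
TP2−TP1: 472a + 149b = −65;  TP3−TP1: 594a − 128b = 0.
Solving gives a = −0.05587, b = −0.25926.
Then c = 158 − a·6 − b·523 = 293.93.
At (495, 542): z_contact = −27.65 − 140.52 + 293.93 = 125.75 m.
Depth below ground = 145.9 − 125.75 = 20.1 m.

20.1 m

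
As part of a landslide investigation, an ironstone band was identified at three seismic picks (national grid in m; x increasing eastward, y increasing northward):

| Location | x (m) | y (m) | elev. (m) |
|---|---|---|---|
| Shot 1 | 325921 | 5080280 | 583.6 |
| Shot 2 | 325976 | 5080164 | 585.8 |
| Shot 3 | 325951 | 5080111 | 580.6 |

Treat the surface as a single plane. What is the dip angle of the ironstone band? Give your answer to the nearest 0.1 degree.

Let the plane be z = a·x + b·y + c.
Shot 2−Shot 1: 55a − 116b = 2.2;  Shot 3−Shot 1: 30a − 169b = −3.
Solving gives a = 0.12378, b = 0.03972.
Gradient magnitude |∇z| = √(a² + b²) = √(0.01532 + 0.00158) = 0.13000.
True dip = arctan(0.13000) = 7.4°, dipping toward WSW (azimuth ≈ 252°).

7.4°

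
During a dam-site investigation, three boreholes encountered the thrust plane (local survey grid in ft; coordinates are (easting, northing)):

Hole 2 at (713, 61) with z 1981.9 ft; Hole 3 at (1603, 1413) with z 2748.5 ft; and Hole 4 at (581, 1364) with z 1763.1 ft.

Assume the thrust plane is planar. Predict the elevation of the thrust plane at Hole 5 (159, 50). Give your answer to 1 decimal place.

1446.7 ft

Two edge vectors: Hole 2→Hole 3 = (890, 1352, 766.6), Hole 2→Hole 4 = (-132, 1303, -218.8).
Normal n = (Hole 2→Hole 3) × (Hole 2→Hole 4) = (-1294697.4, 93540.8, 1338134).
So ∂z/∂E = −n_x/n_z = 0.967539 and ∂z/∂N = −n_y/n_z = −0.069904.
Intercept c from Hole 2: 1981.9 − 689.86 + 4.26 = 1296.31.
At (159, 50): z = 153.8 − 3.5 + 1296.31 = 1446.7 ft.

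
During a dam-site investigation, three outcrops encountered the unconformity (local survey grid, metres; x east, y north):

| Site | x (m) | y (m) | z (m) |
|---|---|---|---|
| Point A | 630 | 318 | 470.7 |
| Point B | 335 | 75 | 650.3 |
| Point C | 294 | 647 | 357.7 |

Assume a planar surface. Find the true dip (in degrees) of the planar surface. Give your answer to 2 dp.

28.96°

Two edge vectors: Point A→Point B = (-295, -243, 179.6), Point A→Point C = (-336, 329, -113).
Normal n = (Point A→Point B) × (Point A→Point C) = (-31629.4, -93680.6, -178703).
So ∂z/∂x = −n_x/n_z = −0.17699 and ∂z/∂y = −n_y/n_z = −0.52423.
Gradient magnitude |∇z| = √(a² + b²) = √(0.03133 + 0.27481) = 0.55330.
True dip = arctan(0.55330) = 28.96°, dipping toward NNE (azimuth ≈ 019°).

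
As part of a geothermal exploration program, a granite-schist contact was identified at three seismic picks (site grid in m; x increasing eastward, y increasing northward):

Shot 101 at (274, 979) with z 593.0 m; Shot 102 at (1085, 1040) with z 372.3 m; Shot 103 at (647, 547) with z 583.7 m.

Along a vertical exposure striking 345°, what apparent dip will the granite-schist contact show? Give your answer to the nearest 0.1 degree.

Two edge vectors: Shot 101→Shot 102 = (811, 61, -220.7), Shot 101→Shot 103 = (373, -432, -9.3).
Normal n = (Shot 101→Shot 102) × (Shot 101→Shot 103) = (-95909.7, -74778.8, -373105).
So ∂z/∂x = −n_x/n_z = −0.25706 and ∂z/∂y = −n_y/n_z = −0.20042.
Unit vector along 345° is (sin 345°, cos 345°) = (-0.2588, 0.9659).
Slope in that direction = a·(-0.2588) + b·(0.9659) = −0.12706.
Apparent dip = arctan|0.12706| = 7.2° (true dip is 18.1°, so apparent ≤ true as expected).

7.2°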